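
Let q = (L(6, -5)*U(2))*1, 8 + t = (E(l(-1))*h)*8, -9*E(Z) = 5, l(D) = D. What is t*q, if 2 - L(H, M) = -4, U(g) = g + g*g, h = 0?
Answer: -288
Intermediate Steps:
E(Z) = -5/9 (E(Z) = -1/9*5 = -5/9)
U(g) = g + g**2
L(H, M) = 6 (L(H, M) = 2 - 1*(-4) = 2 + 4 = 6)
t = -8 (t = -8 - 5/9*0*8 = -8 + 0*8 = -8 + 0 = -8)
q = 36 (q = (6*(2*(1 + 2)))*1 = (6*(2*3))*1 = (6*6)*1 = 36*1 = 36)
t*q = -8*36 = -288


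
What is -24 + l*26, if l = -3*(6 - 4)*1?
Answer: -180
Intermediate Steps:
l = -6 (l = -3*2*1 = -6*1 = -6)
-24 + l*26 = -24 - 6*26 = -24 - 156 = -180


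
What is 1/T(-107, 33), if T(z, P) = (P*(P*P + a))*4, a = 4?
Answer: 1/144276 ≈ 6.9312e-6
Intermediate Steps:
T(z, P) = 4*P*(4 + P²) (T(z, P) = (P*(P*P + 4))*4 = (P*(P² + 4))*4 = (P*(4 + P²))*4 = 4*P*(4 + P²))
1/T(-107, 33) = 1/(4*33*(4 + 33²)) = 1/(4*33*(4 + 1089)) = 1/(4*33*1093) = 1/144276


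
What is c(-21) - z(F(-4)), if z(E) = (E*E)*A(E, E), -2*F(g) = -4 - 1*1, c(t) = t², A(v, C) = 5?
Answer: 1639/4 ≈ 409.75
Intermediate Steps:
F(g) = 5/2 (F(g) = -(-4 - 1*1)/2 = -(-4 - 1)/2 = -½*(-5) = 5/2)
z(E) = 5*E² (z(E) = (E*E)*5 = E²*5 = 5*E²)
c(-21) - z(F(-4)) = (-21)² - 5*(5/2)² = 441 - 5*25/4 = 441 - 1*125/4 = 441 - 125/4 = 1639/4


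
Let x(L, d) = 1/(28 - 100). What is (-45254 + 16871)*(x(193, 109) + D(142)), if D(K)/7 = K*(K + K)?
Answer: -192297767371/24 ≈ -8.0124e+9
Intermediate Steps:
D(K) = 14*K**2 (D(K) = 7*(K*(K + K)) = 7*(K*(2*K)) = 7*(2*K**2) = 14*K**2)
x(L, d) = -1/72 (x(L, d) = 1/(-72) = -1/72)
(-45254 + 16871)*(x(193, 109) + D(142)) = (-45254 + 16871)*(-1/72 + 14*142**2) = -28383*(-1/72 + 14*20164) = -28383*(-1/72 + 282296) = -28383*20325311/72 = -192297767371/24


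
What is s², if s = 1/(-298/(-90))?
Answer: 2025/22201 ≈ 0.091212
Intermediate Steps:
s = 45/149 (s = 1/(-298*(-1/90)) = 1/(149/45) = 45/149 ≈ 0.30201)
s² = (45/149)² = 2025/22201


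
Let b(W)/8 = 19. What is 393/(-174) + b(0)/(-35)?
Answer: -13401/2030 ≈ -6.6015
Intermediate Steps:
b(W) = 152 (b(W) = 8*19 = 152)
393/(-174) + b(0)/(-35) = 393/(-174) + 152/(-35) = 393*(-1/174) + 152*(-1/35) = -131/58 - 152/35 = -13401/2030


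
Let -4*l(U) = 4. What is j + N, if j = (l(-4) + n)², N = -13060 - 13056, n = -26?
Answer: -25387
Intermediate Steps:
l(U) = -1 (l(U) = -¼*4 = -1)
N = -26116
j = 729 (j = (-1 - 26)² = (-27)² = 729)
j + N = 729 - 26116 = -25387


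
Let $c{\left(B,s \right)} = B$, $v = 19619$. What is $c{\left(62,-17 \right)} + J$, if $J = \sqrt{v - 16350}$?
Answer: $62 + \sqrt{3269} \approx 119.18$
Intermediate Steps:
$J = \sqrt{3269}$ ($J = \sqrt{19619 - 16350} = \sqrt{3269} \approx 57.175$)
$c{\left(62,-17 \right)} + J = 62 + \sqrt{3269}$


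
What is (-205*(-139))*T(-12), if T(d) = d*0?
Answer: 0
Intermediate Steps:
T(d) = 0
(-205*(-139))*T(-12) = -205*(-139)*0 = 28495*0 = 0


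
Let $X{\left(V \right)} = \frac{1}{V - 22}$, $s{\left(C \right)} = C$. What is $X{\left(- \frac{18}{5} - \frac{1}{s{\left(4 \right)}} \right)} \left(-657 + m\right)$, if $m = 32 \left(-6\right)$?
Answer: $\frac{16980}{517} \approx 32.843$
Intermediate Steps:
$X{\left(V \right)} = \frac{1}{-22 + V}$
$m = -192$
$X{\left(- \frac{18}{5} - \frac{1}{s{\left(4 \right)}} \right)} \left(-657 + m\right) = \frac{-657 - 192}{-22 - \left(\frac{1}{4} + \frac{18}{5}\right)} = \frac{1}{-22 - \frac{77}{20}} \left(-849\right) = \frac{1}{- \frac{517}{20}} \left(-849\right) = \left(- \frac{20}{517}\right) \left(-849\right) = \frac{16980}{517}$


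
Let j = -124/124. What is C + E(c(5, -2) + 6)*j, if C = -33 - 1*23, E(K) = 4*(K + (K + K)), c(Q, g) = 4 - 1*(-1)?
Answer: -188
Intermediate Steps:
c(Q, g) = 5 (c(Q, g) = 4 + 1 = 5)
E(K) = 12*K (E(K) = 4*(K + 2*K) = 4*(3*K) = 12*K)
C = -56 (C = -33 - 23 = -56)
j = -1 (j = -124*1/124 = -1)
C + E(c(5, -2) + 6)*j = -56 + (12*(5 + 6))*(-1) = -56 + (12*11)*(-1) = -56 + 132*(-1) = -56 - 132 = -188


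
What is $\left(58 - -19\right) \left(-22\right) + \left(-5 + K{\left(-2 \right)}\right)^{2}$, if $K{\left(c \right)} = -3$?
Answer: $-1630$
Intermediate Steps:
$\left(58 - -19\right) \left(-22\right) + \left(-5 + K{\left(-2 \right)}\right)^{2} = \left(58 - -19\right) \left(-22\right) + \left(-5 - 3\right)^{2} = \left(58 + 19\right) \left(-22\right) + \left(-8\right)^{2} = 77 \left(-22\right) + 64 = -1694 + 64 = -1630$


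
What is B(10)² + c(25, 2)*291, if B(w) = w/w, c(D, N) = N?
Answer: 583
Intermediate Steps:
B(w) = 1
B(10)² + c(25, 2)*291 = 1² + 2*291 = 1 + 582 = 583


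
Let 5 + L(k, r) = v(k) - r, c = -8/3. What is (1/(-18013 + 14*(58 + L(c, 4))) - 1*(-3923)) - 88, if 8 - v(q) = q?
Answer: 197629052/51533 ≈ 3835.0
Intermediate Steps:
c = -8/3 (c = -8*⅓ = -8/3 ≈ -2.6667)
v(q) = 8 - q
L(k, r) = 3 - k - r (L(k, r) = -5 + ((8 - k) - r) = -5 + (8 - k - r) = 3 - k - r)
(1/(-18013 + 14*(58 + L(c, 4))) - 1*(-3923)) - 88 = (1/(-18013 + 14*(58 + (3 - 1*(-8/3) - 1*4))) - 1*(-3923)) - 88 = (1/(-18013 + 14*(58 + (3 + 8/3 - 4))) + 3923) - 88 = (1/(-18013 + 14*(58 + 5/3)) + 3923) - 88 = (1/(-18013 + 14*(179/3)) + 3923) - 88 = (1/(-18013 + 2506/3) + 3923) - 88 = (1/(-51533/3) + 3923) - 88 = (-3/51533 + 3923) - 88 = 202163956/51533 - 88 = 197629052/51533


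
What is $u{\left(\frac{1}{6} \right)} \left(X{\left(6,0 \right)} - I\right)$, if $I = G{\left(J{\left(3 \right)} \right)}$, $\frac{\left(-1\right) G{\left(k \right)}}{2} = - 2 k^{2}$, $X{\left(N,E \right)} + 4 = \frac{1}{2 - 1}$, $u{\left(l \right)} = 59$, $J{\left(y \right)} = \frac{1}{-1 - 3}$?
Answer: $- \frac{767}{4} \approx -191.75$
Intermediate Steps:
$J{\left(y \right)} = - \frac{1}{4}$ ($J{\left(y \right)} = \frac{1}{-4} = - \frac{1}{4}$)
$X{\left(N,E \right)} = -3$ ($X{\left(N,E \right)} = -4 + \frac{1}{2 - 1} = -4 + 1^{-1} = -4 + 1 = -3$)
$G{\left(k \right)} = 4 k^{2}$ ($G{\left(k \right)} = - 2 \left(- 2 k^{2}\right) = 4 k^{2}$)
$I = \frac{1}{4}$ ($I = 4 \left(- \frac{1}{4}\right)^{2} = 4 \cdot \frac{1}{16} = \frac{1}{4} \approx 0.25$)
$u{\left(\frac{1}{6} \right)} \left(X{\left(6,0 \right)} - I\right) = 59 \left(-3 - \frac{1}{4}\right) = 59 \left(- \frac{13}{4}\right) = - \frac{767}{4}$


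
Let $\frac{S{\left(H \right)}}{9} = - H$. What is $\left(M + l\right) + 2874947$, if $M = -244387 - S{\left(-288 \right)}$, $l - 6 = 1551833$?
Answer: $4179807$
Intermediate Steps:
$l = 1551839$ ($l = 6 + 1551833 = 1551839$)
$S{\left(H \right)} = - 9 H$ ($S{\left(H \right)} = 9 \left(- H\right) = - 9 H$)
$M = -246979$ ($M = -244387 - \left(-9\right) \left(-288\right) = -244387 - 2592 = -246979$)
$\left(M + l\right) + 2874947 = \left(-246979 + 1551839\right) + 2874947 = 1304860 + 2874947 = 4179807$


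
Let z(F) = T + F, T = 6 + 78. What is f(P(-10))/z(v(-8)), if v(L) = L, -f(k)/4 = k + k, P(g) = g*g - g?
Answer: -220/19 ≈ -11.579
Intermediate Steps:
P(g) = g² - g
f(k) = -8*k (f(k) = -4*(k + k) = -8*k)
T = 84
z(F) = 84 + F
f(P(-10))/z(v(-8)) = (-(-80)*(-1 - 10))/(84 - 8) = -(-80)*(-11)/76 = -8*110*(1/76) = -880*1/76 = -220/19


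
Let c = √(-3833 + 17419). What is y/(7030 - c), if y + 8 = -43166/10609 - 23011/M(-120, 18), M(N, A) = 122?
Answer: -913001337525/31973893847786 - 259744335*√13586/63947787695572 ≈ -0.029028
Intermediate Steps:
c = √13586 ≈ 116.56
y = -259744335/1294298 (y = -8 + (-43166/10609 - 23011/122) = -8 - 249389951/1294298 = -259744335/1294298 ≈ -200.68)
y/(7030 - c) = -259744335/(1294298*(7030 - √13586))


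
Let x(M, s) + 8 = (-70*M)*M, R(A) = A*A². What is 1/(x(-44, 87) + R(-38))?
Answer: -1/190400 ≈ -5.2521e-6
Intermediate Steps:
R(A) = A³
x(M, s) = -8 - 70*M² (x(M, s) = -8 + (-70*M)*M = -8 - 70*M²)
1/(x(-44, 87) + R(-38)) = 1/((-8 - 70*(-44)²) + (-38)³) = 1/((-8 - 70*1936) - 54872) = 1/((-8 - 135520) - 54872) = 1/(-135528 - 54872) = 1/(-190400) = -1/190400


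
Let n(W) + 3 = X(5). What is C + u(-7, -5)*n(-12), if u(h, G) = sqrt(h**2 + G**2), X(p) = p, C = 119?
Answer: 119 + 2*sqrt(74) ≈ 136.20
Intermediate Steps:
n(W) = 2 (n(W) = -3 + 5 = 2)
u(h, G) = sqrt(G**2 + h**2)
C + u(-7, -5)*n(-12) = 119 + sqrt((-5)**2 + (-7)**2)*2 = 119 + sqrt(25 + 49)*2 = 119 + sqrt(74)*2 = 119 + 2*sqrt(74)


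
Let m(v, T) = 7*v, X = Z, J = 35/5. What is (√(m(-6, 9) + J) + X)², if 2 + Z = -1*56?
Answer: (58 - I*√35)² ≈ 3329.0 - 686.27*I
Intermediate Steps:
J = 7 (J = 35*(⅕) = 7)
Z = -58 (Z = -2 - 1*56 = -2 - 56 = -58)
X = -58
(√(m(-6, 9) + J) + X)² = (√(7*(-6) + 7) - 58)² = (√(-42 + 7) - 58)² = (√(-35) - 58)² = (I*√35 - 58)² = (-58 + I*√35)²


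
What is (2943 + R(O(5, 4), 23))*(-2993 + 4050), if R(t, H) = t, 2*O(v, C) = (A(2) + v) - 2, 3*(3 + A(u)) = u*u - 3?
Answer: 18665563/6 ≈ 3.1109e+6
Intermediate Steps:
A(u) = -4 + u²/3 (A(u) = -3 + (u*u - 3)/3 = -3 + (u² - 3)/3 = -3 + (-3 + u²)/3 = -3 + (-1 + u²/3) = -4 + u²/3)
O(v, C) = -7/3 + v/2 (O(v, C) = (((-4 + (⅓)*2²) + v) - 2)/2 = (((-4 + (⅓)*4) + v) - 2)/2 = (((-4 + 4/3) + v) - 2)/2 = ((-8/3 + v) - 2)/2 = (-14/3 + v)/2 = -7/3 + v/2)
(2943 + R(O(5, 4), 23))*(-2993 + 4050) = (2943 + (-7/3 + (½)*5))*(-2993 + 4050) = (2943 + (-7/3 + 5/2))*1057 = (2943 + ⅙)*1057 = (17659/6)*1057 = 18665563/6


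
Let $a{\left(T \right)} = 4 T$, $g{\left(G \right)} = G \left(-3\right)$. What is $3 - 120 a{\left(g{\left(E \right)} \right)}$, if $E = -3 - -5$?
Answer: $2883$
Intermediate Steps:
$E = 2$ ($E = -3 + 5 = 2$)
$g{\left(G \right)} = - 3 G$
$3 - 120 a{\left(g{\left(E \right)} \right)} = 3 - 120 \cdot 4 \left(\left(-3\right) 2\right) = 3 - 120 \cdot 4 \left(-6\right) = 3 - -2880 = 3 + 2880 = 2883$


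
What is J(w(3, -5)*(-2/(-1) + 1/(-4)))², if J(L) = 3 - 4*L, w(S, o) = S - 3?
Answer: 9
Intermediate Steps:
w(S, o) = -3 + S
J(w(3, -5)*(-2/(-1) + 1/(-4)))² = (3 - 4*(-3 + 3)*(-2/(-1) + 1/(-4)))² = (3 - 0*(-2*(-1) + 1*(-¼)))² = (3 - 0*(2 - ¼))² = (3 - 0*7/4)² = (3 - 4*0)² = (3 + 0)² = 3² = 9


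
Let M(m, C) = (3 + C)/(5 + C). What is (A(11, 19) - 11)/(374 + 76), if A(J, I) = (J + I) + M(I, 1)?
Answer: 59/1350 ≈ 0.043704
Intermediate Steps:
M(m, C) = (3 + C)/(5 + C)
A(J, I) = 2/3 + I + J (A(J, I) = (J + I) + (3 + 1)/(5 + 1) = (I + J) + 4/6 = (I + J) + (1/6)*4 = (I + J) + 2/3 = 2/3 + I + J)
(A(11, 19) - 11)/(374 + 76) = ((2/3 + 19 + 11) - 11)/(374 + 76) = (92/3 - 11)/450 = (59/3)*(1/450) = 59/1350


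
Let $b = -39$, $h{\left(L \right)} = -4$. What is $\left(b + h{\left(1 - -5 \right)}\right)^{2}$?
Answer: $1849$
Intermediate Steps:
$\left(b + h{\left(1 - -5 \right)}\right)^{2} = \left(-39 - 4\right)^{2} = \left(-43\right)^{2} = 1849$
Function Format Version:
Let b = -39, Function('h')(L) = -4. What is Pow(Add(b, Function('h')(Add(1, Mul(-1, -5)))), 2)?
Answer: 1849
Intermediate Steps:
Pow(Add(b, Function('h')(Add(1, Mul(-1, -5)))), 2) = Pow(Add(-39, -4), 2) = Pow(-43, 2) = 1849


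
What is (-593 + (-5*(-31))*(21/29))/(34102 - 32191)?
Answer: -13942/55419 ≈ -0.25157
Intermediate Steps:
(-593 + (-5*(-31))*(21/29))/(34102 - 32191) = (-593 + 155*(21*(1/29)))/1911 = (-593 + 155*(21/29))*(1/1911) = (-593 + 3255/29)*(1/1911) = -13942/29*1/1911 = -13942/55419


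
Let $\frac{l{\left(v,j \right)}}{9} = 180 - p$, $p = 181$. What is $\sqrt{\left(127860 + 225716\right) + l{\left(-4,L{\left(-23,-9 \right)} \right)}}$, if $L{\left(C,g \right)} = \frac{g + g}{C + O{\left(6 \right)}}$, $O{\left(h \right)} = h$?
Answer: $\sqrt{353567} \approx 594.62$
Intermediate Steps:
$L{\left(C,g \right)} = \frac{2 g}{6 + C}$ ($L{\left(C,g \right)} = \frac{g + g}{C + 6} = \frac{2 g}{6 + C}$)
$l{\left(v,j \right)} = -9$ ($l{\left(v,j \right)} = 9 \left(180 - 181\right) = 9 \left(-1\right) = -9$)
$\sqrt{\left(127860 + 225716\right) + l{\left(-4,L{\left(-23,-9 \right)} \right)}} = \sqrt{\left(127860 + 225716\right) - 9} = \sqrt{353576 - 9} = \sqrt{353567}$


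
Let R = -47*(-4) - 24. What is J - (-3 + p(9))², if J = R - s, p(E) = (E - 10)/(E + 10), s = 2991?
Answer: -1023911/361 ≈ -2836.3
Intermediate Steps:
R = 164 (R = 188 - 24 = 164)
p(E) = (-10 + E)/(10 + E)
J = -2827 (J = 164 - 1*2991 = 164 - 2991 = -2827)
J - (-3 + p(9))² = -2827 - (-3 + (-10 + 9)/(10 + 9))² = -2827 - (-3 - 1/19)² = -2827 - (-58/19)² = -2827 - 1*3364/361 = -2827 - 3364/361 = -1023911/361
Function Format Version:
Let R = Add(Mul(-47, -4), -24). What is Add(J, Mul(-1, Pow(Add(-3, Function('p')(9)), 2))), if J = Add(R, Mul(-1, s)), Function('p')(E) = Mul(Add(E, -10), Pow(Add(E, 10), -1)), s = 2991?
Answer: Rational(-1023911, 361) ≈ -2836.3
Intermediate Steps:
R = 164 (R = Add(188, -24) = 164)
Function('p')(E) = Mul(Pow(Add(10, E), -1), Add(-10, E)) (Function('p')(E) = Mul(Add(-10, E), Pow(Add(10, E), -1)) = Mul(Pow(Add(10, E), -1), Add(-10, E)))
J = -2827 (J = Add(164, Mul(-1, 2991)) = Add(164, -2991) = -2827)
Add(J, Mul(-1, Pow(Add(-3, Function('p')(9)), 2))) = Add(-2827, Mul(-1, Pow(Add(-3, Mul(Pow(Add(10, 9), -1), Add(-10, 9))), 2))) = Add(-2827, Mul(-1, Pow(Add(-3, Mul(Pow(19, -1), -1)), 2))) = Add(-2827, Mul(-1, Pow(Add(-3, Mul(Rational(1, 19), -1)), 2))) = Add(-2827, Mul(-1, Pow(Add(-3, Rational(-1, 19)), 2))) = Add(-2827, Mul(-1, Pow(Rational(-58, 19), 2))) = Add(-2827, Mul(-1, Rational(3364, 361))) = Add(-2827, Rational(-3364, 361)) = Rational(-1023911, 361)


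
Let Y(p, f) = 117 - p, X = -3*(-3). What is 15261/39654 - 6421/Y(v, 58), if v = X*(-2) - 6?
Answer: -28051837/621246 ≈ -45.154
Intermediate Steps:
X = 9
v = -24 (v = 9*(-2) - 6 = -18 - 6 = -24)
15261/39654 - 6421/Y(v, 58) = 15261/39654 - 6421/(117 - 1*(-24)) = 15261*(1/39654) - 6421/(117 + 24) = 5087/13218 - 6421/141 = -28051837/621246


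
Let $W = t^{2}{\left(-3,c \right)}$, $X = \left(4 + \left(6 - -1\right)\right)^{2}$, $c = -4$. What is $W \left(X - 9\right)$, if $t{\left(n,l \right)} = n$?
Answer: $1008$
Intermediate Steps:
$X = 121$ ($X = \left(4 + \left(6 + 1\right)\right)^{2} = \left(4 + 7\right)^{2} = 11^{2} = 121$)
$W = 9$ ($W = \left(-3\right)^{2} = 9$)
$W \left(X - 9\right) = 9 \left(121 - 9\right) = 9 \cdot 112 = 1008$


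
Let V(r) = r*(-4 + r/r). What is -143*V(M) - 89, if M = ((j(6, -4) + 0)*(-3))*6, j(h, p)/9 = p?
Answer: 277903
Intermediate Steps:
j(h, p) = 9*p
M = 648 (M = ((9*(-4) + 0)*(-3))*6 = ((-36 + 0)*(-3))*6 = -36*(-3)*6 = 108*6 = 648)
V(r) = -3*r (V(r) = r*(-4 + 1) = r*(-3) = -3*r)
-143*V(M) - 89 = -(-429)*648 - 89 = -143*(-1944) - 89 = 277992 - 89 = 277903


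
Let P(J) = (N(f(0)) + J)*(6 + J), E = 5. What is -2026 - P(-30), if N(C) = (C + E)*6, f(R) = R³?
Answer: -2026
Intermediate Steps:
N(C) = 30 + 6*C (N(C) = (C + 5)*6 = (5 + C)*6 = 30 + 6*C)
P(J) = (6 + J)*(30 + J) (P(J) = ((30 + 6*0³) + J)*(6 + J) = ((30 + 6*0) + J)*(6 + J) = ((30 + 0) + J)*(6 + J) = (30 + J)*(6 + J) = (6 + J)*(30 + J))
-2026 - P(-30) = -2026 - (180 + (-30)² + 36*(-30)) = -2026 - (180 + 900 - 1080) = -2026 - 1*0 = -2026 + 0 = -2026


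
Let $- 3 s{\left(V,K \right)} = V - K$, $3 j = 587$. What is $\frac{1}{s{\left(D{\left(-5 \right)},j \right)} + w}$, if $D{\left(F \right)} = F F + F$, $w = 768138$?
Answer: $\frac{9}{6913769} \approx 1.3018 \cdot 10^{-6}$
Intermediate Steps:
$D{\left(F \right)} = F + F^{2}$ ($D{\left(F \right)} = F^{2} + F = F + F^{2}$)
$j = \frac{587}{3}$ ($j = \frac{1}{3} \cdot 587 = \frac{587}{3} \approx 195.67$)
$s{\left(V,K \right)} = - \frac{V}{3} + \frac{K}{3}$ ($s{\left(V,K \right)} = - \frac{V - K}{3} = - \frac{V}{3} + \frac{K}{3}$)
$\frac{1}{s{\left(D{\left(-5 \right)},j \right)} + w} = \frac{1}{\left(- \frac{\left(-5\right) \left(1 - 5\right)}{3} + \frac{1}{3} \cdot \frac{587}{3}\right) + 768138} = \frac{1}{\left(- \frac{\left(-5\right) \left(-4\right)}{3} + \frac{587}{9}\right) + 768138} = \frac{1}{\left(\left(- \frac{1}{3}\right) 20 + \frac{587}{9}\right) + 768138} = \frac{1}{\left(- \frac{20}{3} + \frac{587}{9}\right) + 768138} = \frac{1}{\frac{527}{9} + 768138} = \frac{1}{\frac{6913769}{9}} = \frac{9}{6913769}$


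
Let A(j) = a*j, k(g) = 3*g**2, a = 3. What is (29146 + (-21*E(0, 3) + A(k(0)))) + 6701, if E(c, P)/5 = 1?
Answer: 35742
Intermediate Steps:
E(c, P) = 5 (E(c, P) = 5*1 = 5)
A(j) = 3*j
(29146 + (-21*E(0, 3) + A(k(0)))) + 6701 = (29146 + (-21*5 + 3*(3*0**2))) + 6701 = (29146 + (-105 + 3*(3*0))) + 6701 = (29146 + (-105 + 3*0)) + 6701 = (29146 + (-105 + 0)) + 6701 = (29146 - 105) + 6701 = 29041 + 6701 = 35742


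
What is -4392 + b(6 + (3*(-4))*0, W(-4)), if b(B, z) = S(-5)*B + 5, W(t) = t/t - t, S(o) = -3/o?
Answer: -21917/5 ≈ -4383.4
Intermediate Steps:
W(t) = 1 - t
b(B, z) = 5 + 3*B/5 (b(B, z) = (-3/(-5))*B + 5 = (-3*(-⅕))*B + 5 = 3*B/5 + 5 = 5 + 3*B/5)
-4392 + b(6 + (3*(-4))*0, W(-4)) = -4392 + (5 + 3*(6 + (3*(-4))*0)/5) = -4392 + (5 + 3*(6 - 12*0)/5) = -4392 + (5 + 3*(6 + 0)/5) = -4392 + (5 + (⅗)*6) = -4392 + (5 + 18/5) = -4392 + 43/5 = -21917/5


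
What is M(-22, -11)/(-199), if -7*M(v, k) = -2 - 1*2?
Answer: -4/1393 ≈ -0.0028715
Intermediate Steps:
M(v, k) = 4/7 (M(v, k) = -(-2 - 1*2)/7 = -(-2 - 2)/7 = -⅐*(-4) = 4/7)
M(-22, -11)/(-199) = (4/7)/(-199) = (4/7)*(-1/199) = -4/1393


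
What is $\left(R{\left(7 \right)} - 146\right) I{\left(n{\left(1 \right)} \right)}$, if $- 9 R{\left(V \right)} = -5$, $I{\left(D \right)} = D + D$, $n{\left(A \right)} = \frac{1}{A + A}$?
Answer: $- \frac{1309}{9} \approx -145.44$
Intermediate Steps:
$n{\left(A \right)} = \frac{1}{2 A}$
$I{\left(D \right)} = 2 D$
$R{\left(V \right)} = \frac{5}{9}$ ($R{\left(V \right)} = \left(- \frac{1}{9}\right) \left(-5\right) = \frac{5}{9}$)
$\left(R{\left(7 \right)} - 146\right) I{\left(n{\left(1 \right)} \right)} = \left(\frac{5}{9} - 146\right) 2 \frac{1}{2 \cdot 1} = - \frac{1309 \cdot 2 \cdot \frac{1}{2} \cdot 1}{9} = - \frac{1309 \cdot 2 \cdot \frac{1}{2}}{9} = \left(- \frac{1309}{9}\right) 1 = - \frac{1309}{9}$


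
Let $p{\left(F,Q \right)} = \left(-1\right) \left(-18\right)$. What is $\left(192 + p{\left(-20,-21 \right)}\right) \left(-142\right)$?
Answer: $-29820$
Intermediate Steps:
$p{\left(F,Q \right)} = 18$
$\left(192 + p{\left(-20,-21 \right)}\right) \left(-142\right) = \left(192 + 18\right) \left(-142\right) = 210 \left(-142\right) = -29820$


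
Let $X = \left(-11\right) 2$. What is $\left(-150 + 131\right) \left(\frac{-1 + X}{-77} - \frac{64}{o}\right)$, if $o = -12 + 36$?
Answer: $\frac{10393}{231} \approx 44.991$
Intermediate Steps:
$X = -22$
$o = 24$
$\left(-150 + 131\right) \left(\frac{-1 + X}{-77} - \frac{64}{o}\right) = \left(-150 + 131\right) \left(\frac{-1 - 22}{-77} - \frac{64}{24}\right) = - 19 \left(\left(-23\right) \left(- \frac{1}{77}\right) - \frac{8}{3}\right) = - 19 \left(\frac{23}{77} - \frac{8}{3}\right) = \left(-19\right) \left(- \frac{547}{231}\right) = \frac{10393}{231}$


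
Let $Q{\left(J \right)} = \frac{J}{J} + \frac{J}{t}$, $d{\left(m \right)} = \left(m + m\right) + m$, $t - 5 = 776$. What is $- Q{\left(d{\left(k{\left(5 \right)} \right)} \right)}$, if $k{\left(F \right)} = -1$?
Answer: $- \frac{778}{781} \approx -0.99616$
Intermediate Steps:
$t = 781$ ($t = 5 + 776 = 781$)
$d{\left(m \right)} = 3 m$ ($d{\left(m \right)} = 2 m + m = 3 m$)
$Q{\left(J \right)} = 1 + \frac{J}{781}$ ($Q{\left(J \right)} = \frac{J}{J} + \frac{J}{781} = 1 + J \frac{1}{781} = 1 + \frac{J}{781}$)
$- Q{\left(d{\left(k{\left(5 \right)} \right)} \right)} = - (1 + \frac{3 \left(-1\right)}{781}) = - (1 + \frac{1}{781} \left(-3\right)) = - (1 - \frac{3}{781}) = \left(-1\right) \frac{778}{781} = - \frac{778}{781}$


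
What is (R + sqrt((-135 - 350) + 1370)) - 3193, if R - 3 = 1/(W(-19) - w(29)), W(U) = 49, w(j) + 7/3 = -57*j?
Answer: -16310467/5113 + sqrt(885) ≈ -3160.3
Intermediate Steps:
w(j) = -7/3 - 57*j
R = 15342/5113 (R = 3 + 1/(49 - (-7/3 - 57*29)) = 3 + 1/(49 - (-7/3 - 1653)) = 3 + 1/(49 - 1*(-4966/3)) = 3 + 1/(49 + 4966/3) = 3 + 1/(5113/3) = 3 + 3/5113 = 15342/5113 ≈ 3.0006)
(R + sqrt((-135 - 350) + 1370)) - 3193 = (15342/5113 + sqrt((-135 - 350) + 1370)) - 3193 = (15342/5113 + sqrt(-485 + 1370)) - 3193 = (15342/5113 + sqrt(885)) - 3193 = -16310467/5113 + sqrt(885)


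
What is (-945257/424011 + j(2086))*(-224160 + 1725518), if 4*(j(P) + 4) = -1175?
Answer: -381929057099591/848022 ≈ -4.5038e+8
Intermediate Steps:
j(P) = -1191/4 (j(P) = -4 + (1/4)*(-1175) = -4 - 1175/4 = -1191/4)
(-945257/424011 + j(2086))*(-224160 + 1725518) = (-945257/424011 - 1191/4)*(-224160 + 1725518) = (-945257*1/424011 - 1191/4)*1501358 = (-945257/424011 - 1191/4)*1501358 = -508778129/1696044*1501358 = -381929057099591/848022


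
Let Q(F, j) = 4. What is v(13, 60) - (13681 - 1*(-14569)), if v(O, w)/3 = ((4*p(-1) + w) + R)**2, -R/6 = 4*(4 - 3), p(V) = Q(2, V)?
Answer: -20138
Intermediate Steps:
p(V) = 4
R = -24 (R = -24*(4 - 3) = -24 ≈ -24.000)
v(O, w) = 3*(-8 + w)**2 (v(O, w) = 3*((4*4 + w) - 24)**2 = 3*((16 + w) - 24)**2 = 3*(-8 + w)**2)
v(13, 60) - (13681 - 1*(-14569)) = 3*(-8 + 60)**2 - (13681 - 1*(-14569)) = 3*52**2 - (13681 + 14569) = 3*2704 - 1*28250 = 8112 - 28250 = -20138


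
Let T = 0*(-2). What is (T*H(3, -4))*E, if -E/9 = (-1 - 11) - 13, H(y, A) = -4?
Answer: 0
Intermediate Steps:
T = 0
E = 225 (E = -9*((-1 - 11) - 13) = -9*(-12 - 13) = -9*(-25) = 225)
(T*H(3, -4))*E = (0*(-4))*225 = 0*225 = 0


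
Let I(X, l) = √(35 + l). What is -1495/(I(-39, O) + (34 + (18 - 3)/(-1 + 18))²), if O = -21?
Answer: -151931708695/123655849907 + 124863895*√14/123655849907 ≈ -1.2249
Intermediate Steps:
-1495/(I(-39, O) + (34 + (18 - 3)/(-1 + 18))²) = -1495/(√(35 - 21) + (34 + (18 - 3)/(-1 + 18))²) = -1495/(√14 + (34 + 15/17)²) = -1495/(√14 + (593/17)²) = -1495/(√14 + 351649/289) = -1495/(351649/289 + √14)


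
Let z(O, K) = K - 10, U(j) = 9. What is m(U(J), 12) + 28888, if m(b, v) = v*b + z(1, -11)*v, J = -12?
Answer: 28744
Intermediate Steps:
z(O, K) = -10 + K
m(b, v) = -21*v + b*v (m(b, v) = v*b + (-10 - 11)*v = b*v - 21*v = -21*v + b*v)
m(U(J), 12) + 28888 = 12*(-21 + 9) + 28888 = 12*(-12) + 28888 = -144 + 28888 = 28744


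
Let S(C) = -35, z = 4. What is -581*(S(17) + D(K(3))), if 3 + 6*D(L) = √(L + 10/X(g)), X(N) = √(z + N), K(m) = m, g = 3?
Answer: 41251/2 - 83*√(147 + 70*√7)/6 ≈ 20373.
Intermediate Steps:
X(N) = √(4 + N)
D(L) = -½ + √(L + 10*√7/7)/6 (D(L) = -½ + √(L + 10/(√(4 + 3)))/6 = -½ + √(L + 10/(√7))/6 = -½ + √(L + 10*(√7/7))/6 = -½ + √(L + 10*√7/7)/6)
-581*(S(17) + D(K(3))) = -581*(-35 + (-½ + √(49*3 + 70*√7)/42)) = -581*(-35 + (-½ + √(147 + 70*√7)/42)) = -581*(-71/2 + √(147 + 70*√7)/42) = 41251/2 - 83*√(147 + 70*√7)/6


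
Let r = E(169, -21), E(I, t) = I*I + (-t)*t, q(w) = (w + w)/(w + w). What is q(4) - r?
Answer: -28119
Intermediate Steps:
q(w) = 1 (q(w) = (2*w)/((2*w)) = (2*w)*(1/(2*w)) = 1)
E(I, t) = I² - t²
r = 28120 (r = 169² - 1*(-21)² = 28561 - 1*441 = 28561 - 441 = 28120)
q(4) - r = 1 - 1*28120 = 1 - 28120 = -28119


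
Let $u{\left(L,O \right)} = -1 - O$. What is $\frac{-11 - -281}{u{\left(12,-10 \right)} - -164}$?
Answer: $\frac{270}{173} \approx 1.5607$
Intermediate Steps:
$\frac{-11 - -281}{u{\left(12,-10 \right)} - -164} = \frac{-11 - -281}{\left(-1 - -10\right) - -164} = \frac{-11 + 281}{\left(-1 + 10\right) + 164} = \frac{270}{9 + 164} = \frac{270}{173}$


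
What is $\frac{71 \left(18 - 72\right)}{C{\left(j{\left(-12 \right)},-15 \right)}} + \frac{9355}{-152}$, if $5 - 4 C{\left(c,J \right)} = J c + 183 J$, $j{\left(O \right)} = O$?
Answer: $- \frac{13186711}{195320} \approx -67.513$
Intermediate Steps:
$C{\left(c,J \right)} = \frac{5}{4} - \frac{183 J}{4} - \frac{J c}{4}$ ($C{\left(c,J \right)} = \frac{5}{4} - \frac{J c + 183 J}{4} = \frac{5}{4} - \frac{183 J + J c}{4} = \frac{5}{4} - \left(\frac{183 J}{4} + \frac{J c}{4}\right) = \frac{5}{4} - \frac{183 J}{4} - \frac{J c}{4}$)
$\frac{71 \left(18 - 72\right)}{C{\left(j{\left(-12 \right)},-15 \right)}} + \frac{9355}{-152} = \frac{71 \left(18 - 72\right)}{\frac{5}{4} - - \frac{2745}{4} - \left(- \frac{15}{4}\right) \left(-12\right)} + \frac{9355}{-152} = \frac{71 \left(-54\right)}{\frac{5}{4} + \frac{2745}{4} - 45} + 9355 \left(- \frac{1}{152}\right) = - \frac{3834}{\frac{1285}{2}} - \frac{9355}{152} = \left(-3834\right) \frac{2}{1285} - \frac{9355}{152} = - \frac{7668}{1285} - \frac{9355}{152} = - \frac{13186711}{195320}$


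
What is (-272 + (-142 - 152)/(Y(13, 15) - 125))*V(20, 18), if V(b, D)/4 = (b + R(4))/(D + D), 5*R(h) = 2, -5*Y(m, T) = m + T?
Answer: -5988964/9795 ≈ -611.43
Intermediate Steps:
Y(m, T) = -T/5 - m/5 (Y(m, T) = -(m + T)/5 = -(T + m)/5 = -T/5 - m/5)
R(h) = ⅖ (R(h) = (⅕)*2 = ⅖)
V(b, D) = 2*(⅖ + b)/D (V(b, D) = 4*((b + ⅖)/(D + D)) = 4*((⅖ + b)/((2*D))) = 4*((⅖ + b)*(1/(2*D))) = 4*((⅖ + b)/(2*D)) = 2*(⅖ + b)/D)
(-272 + (-142 - 152)/(Y(13, 15) - 125))*V(20, 18) = (-272 + (-142 - 152)/((-⅕*15 - ⅕*13) - 125))*((⅖)*(2 + 5*20)/18) = (-272 - 294/((-3 - 13/5) - 125))*((⅖)*(1/18)*(2 + 100)) = (-272 - 294/(-28/5 - 125))*((⅖)*(1/18)*102) = (-272 - 294/(-653/5))*(34/15) = (-272 - 294*(-5/653))*(34/15) = (-272 + 1470/653)*(34/15) = -176146/653*34/15 = -5988964/9795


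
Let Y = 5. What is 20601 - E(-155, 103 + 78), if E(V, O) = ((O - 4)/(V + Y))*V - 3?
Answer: 204211/10 ≈ 20421.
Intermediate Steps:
E(V, O) = -3 + V*(-4 + O)/(5 + V) (E(V, O) = ((O - 4)/(V + 5))*V - 3 = ((-4 + O)/(5 + V))*V - 3 = V*(-4 + O)/(5 + V) - 3 = -3 + V*(-4 + O)/(5 + V))
20601 - E(-155, 103 + 78) = 20601 - (-15 - 7*(-155) + (103 + 78)*(-155))/(5 - 155) = 20601 - (-15 + 1085 + 181*(-155))/(-150) = 20601 - (-1)*(-15 + 1085 - 28055)/150 = 20601 - (-1)*(-26985)/150 = 20601 - 1*1799/10 = 20601 - 1799/10 = 204211/10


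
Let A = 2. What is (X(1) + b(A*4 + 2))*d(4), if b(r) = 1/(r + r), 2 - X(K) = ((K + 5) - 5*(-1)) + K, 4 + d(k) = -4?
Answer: 398/5 ≈ 79.600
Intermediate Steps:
d(k) = -8 (d(k) = -4 - 4 = -8)
X(K) = -8 - 2*K (X(K) = 2 - (((K + 5) - 5*(-1)) + K) = 2 - (((5 + K) + 5) + K) = 2 - ((10 + K) + K) = 2 - (10 + 2*K) = 2 + (-10 - 2*K) = -8 - 2*K)
b(r) = 1/(2*r)
(X(1) + b(A*4 + 2))*d(4) = ((-8 - 2*1) + 1/(2*(2*4 + 2)))*(-8) = ((-8 - 2) + 1/(2*(8 + 2)))*(-8) = (-10 + (1/2)/10)*(-8) = (-10 + (1/2)*(1/10))*(-8) = (-10 + 1/20)*(-8) = -199/20*(-8) = 398/5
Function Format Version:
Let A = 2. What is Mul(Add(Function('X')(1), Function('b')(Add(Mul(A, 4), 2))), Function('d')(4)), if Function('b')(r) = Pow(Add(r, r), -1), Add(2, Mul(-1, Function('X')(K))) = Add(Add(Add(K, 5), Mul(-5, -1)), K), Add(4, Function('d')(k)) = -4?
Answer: Rational(398, 5) ≈ 79.600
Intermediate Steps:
Function('d')(k) = -8 (Function('d')(k) = Add(-4, -4) = -8)
Function('X')(K) = Add(-8, Mul(-2, K)) (Function('X')(K) = Add(2, Mul(-1, Add(Add(Add(K, 5), Mul(-5, -1)), K))) = Add(2, Mul(-1, Add(Add(Add(5, K), 5), K))) = Add(2, Mul(-1, Add(Add(10, K), K))) = Add(2, Mul(-1, Add(10, Mul(2, K)))) = Add(2, Add(-10, Mul(-2, K))) = Add(-8, Mul(-2, K)))
Function('b')(r) = Mul(Rational(1, 2), Pow(r, -1)) (Function('b')(r) = Pow(Mul(2, r), -1) = Mul(Rational(1, 2), Pow(r, -1)))
Mul(Add(Function('X')(1), Function('b')(Add(Mul(A, 4), 2))), Function('d')(4)) = Mul(Add(Add(-8, Mul(-2, 1)), Mul(Rational(1, 2), Pow(Add(Mul(2, 4), 2), -1))), -8) = Mul(Add(Add(-8, -2), Mul(Rational(1, 2), Pow(Add(8, 2), -1))), -8) = Mul(Add(-10, Mul(Rational(1, 2), Pow(10, -1))), -8) = Mul(Add(-10, Mul(Rational(1, 2), Rational(1, 10))), -8) = Mul(Add(-10, Rational(1, 20)), -8) = Mul(Rational(-199, 20), -8) = Rational(398, 5)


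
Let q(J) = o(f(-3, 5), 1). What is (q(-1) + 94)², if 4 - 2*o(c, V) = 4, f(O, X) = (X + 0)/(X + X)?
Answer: 8836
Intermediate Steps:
f(O, X) = ½ (f(O, X) = X/((2*X)) = X*(1/(2*X)) = ½)
o(c, V) = 0 (o(c, V) = 2 - ½*4 = 2 - 2 = 0)
q(J) = 0
(q(-1) + 94)² = (0 + 94)² = 94² = 8836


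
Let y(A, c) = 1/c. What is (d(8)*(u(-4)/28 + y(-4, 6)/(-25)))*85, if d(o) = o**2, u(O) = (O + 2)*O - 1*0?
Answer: 159392/105 ≈ 1518.0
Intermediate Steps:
u(O) = O*(2 + O) (u(O) = (2 + O)*O + 0 = O*(2 + O) + 0 = O*(2 + O))
(d(8)*(u(-4)/28 + y(-4, 6)/(-25)))*85 = (8**2*(-4*(2 - 4)/28 + 1/(6*(-25))))*85 = (64*(-4*(-2)*(1/28) + (1/6)*(-1/25)))*85 = (64*(8*(1/28) - 1/150))*85 = (64*(2/7 - 1/150))*85 = (64*(293/1050))*85 = (9376/525)*85 = 159392/105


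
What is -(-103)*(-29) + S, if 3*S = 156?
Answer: -2935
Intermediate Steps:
S = 52 (S = (1/3)*156 = 52)
-(-103)*(-29) + S = -(-103)*(-29) + 52 = -103*29 + 52 = -2987 + 52 = -2935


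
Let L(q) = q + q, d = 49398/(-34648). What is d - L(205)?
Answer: -7127539/17324 ≈ -411.43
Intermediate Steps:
d = -24699/17324 (d = 49398*(-1/34648) = -24699/17324 ≈ -1.4257)
L(q) = 2*q
d - L(205) = -24699/17324 - 2*205 = -24699/17324 - 1*410 = -24699/17324 - 410 = -7127539/17324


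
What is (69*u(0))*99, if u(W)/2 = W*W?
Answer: 0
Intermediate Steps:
u(W) = 2*W² (u(W) = 2*(W*W) = 2*W²)
(69*u(0))*99 = (69*(2*0²))*99 = (69*(2*0))*99 = (69*0)*99 = 0*99 = 0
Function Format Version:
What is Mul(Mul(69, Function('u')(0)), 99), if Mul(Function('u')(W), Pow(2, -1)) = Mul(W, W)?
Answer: 0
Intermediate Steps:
Function('u')(W) = Mul(2, Pow(W, 2)) (Function('u')(W) = Mul(2, Mul(W, W)) = Mul(2, Pow(W, 2)))
Mul(Mul(69, Function('u')(0)), 99) = Mul(Mul(69, Mul(2, Pow(0, 2))), 99) = Mul(Mul(69, Mul(2, 0)), 99) = Mul(Mul(69, 0), 99) = Mul(0, 99) = 0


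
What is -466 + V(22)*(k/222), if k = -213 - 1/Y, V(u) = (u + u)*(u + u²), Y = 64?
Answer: -38768255/1776 ≈ -21829.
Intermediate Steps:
V(u) = 2*u*(u + u²) (V(u) = (2*u)*(u + u²) = 2*u*(u + u²))
k = -13633/64 (k = -213 - 1/64 = -13633/64 ≈ -213.02)
-466 + V(22)*(k/222) = -466 + (2*22²*(1 + 22))*(-13633/64/222) = -466 + (2*484*23)*(-13633/64*1/222) = -466 + 22264*(-13633/14208) = -466 - 37940639/1776 = -38768255/1776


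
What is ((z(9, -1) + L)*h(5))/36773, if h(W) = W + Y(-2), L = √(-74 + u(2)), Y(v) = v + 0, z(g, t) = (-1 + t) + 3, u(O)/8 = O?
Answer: 3/36773 + 3*I*√58/36773 ≈ 8.1582e-5 + 0.00062131*I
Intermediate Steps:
u(O) = 8*O
z(g, t) = 2 + t
Y(v) = v
L = I*√58 (L = √(-74 + 8*2) = √(-74 + 16) = √(-58) = I*√58 ≈ 7.6158*I)
h(W) = -2 + W (h(W) = W - 2 = -2 + W)
((z(9, -1) + L)*h(5))/36773 = (((2 - 1) + I*√58)*(-2 + 5))/36773 = ((1 + I*√58)*3)*(1/36773) = (3 + 3*I*√58)*(1/36773) = 3/36773 + 3*I*√58/36773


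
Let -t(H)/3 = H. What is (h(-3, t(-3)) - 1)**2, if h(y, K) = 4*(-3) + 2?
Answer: 121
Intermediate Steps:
t(H) = -3*H
h(y, K) = -10 (h(y, K) = -12 + 2 = -10)
(h(-3, t(-3)) - 1)**2 = (-10 - 1)**2 = (-11)**2 = 121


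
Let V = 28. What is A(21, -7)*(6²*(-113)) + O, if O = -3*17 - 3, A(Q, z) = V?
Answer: -113958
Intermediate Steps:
A(Q, z) = 28
O = -54 (O = -51 - 3 = -54)
A(21, -7)*(6²*(-113)) + O = 28*(6²*(-113)) - 54 = 28*(36*(-113)) - 54 = 28*(-4068) - 54 = -113904 - 54 = -113958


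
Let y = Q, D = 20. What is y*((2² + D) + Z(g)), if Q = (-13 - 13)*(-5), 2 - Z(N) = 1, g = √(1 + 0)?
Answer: 3250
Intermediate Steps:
g = 1 (g = √1 = 1)
Z(N) = 1 (Z(N) = 2 - 1*1 = 2 - 1 = 1)
Q = 130 (Q = -26*(-5) = 130)
y = 130
y*((2² + D) + Z(g)) = 130*((2² + 20) + 1) = 130*((4 + 20) + 1) = 130*(24 + 1) = 130*25 = 3250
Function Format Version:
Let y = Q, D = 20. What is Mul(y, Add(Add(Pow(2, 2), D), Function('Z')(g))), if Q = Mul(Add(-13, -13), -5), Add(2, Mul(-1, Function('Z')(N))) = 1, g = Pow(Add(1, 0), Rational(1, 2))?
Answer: 3250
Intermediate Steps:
g = 1 (g = Pow(1, Rational(1, 2)) = 1)
Function('Z')(N) = 1 (Function('Z')(N) = Add(2, Mul(-1, 1)) = Add(2, -1) = 1)
Q = 130 (Q = Mul(-26, -5) = 130)
y = 130
Mul(y, Add(Add(Pow(2, 2), D), Function('Z')(g))) = Mul(130, Add(Add(Pow(2, 2), 20), 1)) = Mul(130, Add(Add(4, 20), 1)) = Mul(130, Add(24, 1)) = Mul(130, 25) = 3250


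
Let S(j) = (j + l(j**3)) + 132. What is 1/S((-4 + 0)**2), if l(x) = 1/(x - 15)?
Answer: 4081/603989 ≈ 0.0067567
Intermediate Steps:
l(x) = 1/(-15 + x)
S(j) = 132 + j + 1/(-15 + j**3) (S(j) = (j + 1/(-15 + j**3)) + 132 = 132 + j + 1/(-15 + j**3))
1/S((-4 + 0)**2) = 1/((1 + (-15 + ((-4 + 0)**2)**3)*(132 + (-4 + 0)**2))/(-15 + ((-4 + 0)**2)**3)) = 1/((1 + (-15 + ((-4)**2)**3)*(132 + (-4)**2))/(-15 + ((-4)**2)**3)) = 1/((1 + (-15 + 16**3)*(132 + 16))/(-15 + 16**3)) = 1/((1 + (-15 + 4096)*148)/(-15 + 4096)) = 1/((1 + 4081*148)/4081) = 1/((1 + 603988)/4081) = 1/((1/4081)*603989) = 1/(603989/4081) = 4081/603989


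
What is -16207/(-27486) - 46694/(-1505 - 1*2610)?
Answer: 1350123089/113104890 ≈ 11.937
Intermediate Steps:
-16207/(-27486) - 46694/(-1505 - 1*2610) = -16207*(-1/27486) - 46694/(-1505 - 2610) = 16207/27486 - 46694/(-4115) = 16207/27486 - 46694*(-1/4115) = 16207/27486 + 46694/4115 = 1350123089/113104890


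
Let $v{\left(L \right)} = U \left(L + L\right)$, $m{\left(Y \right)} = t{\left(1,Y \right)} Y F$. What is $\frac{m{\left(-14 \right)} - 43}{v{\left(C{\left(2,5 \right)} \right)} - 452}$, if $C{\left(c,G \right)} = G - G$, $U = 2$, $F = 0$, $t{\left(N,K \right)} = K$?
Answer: $\frac{43}{452} \approx 0.095133$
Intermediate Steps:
$C{\left(c,G \right)} = 0$
$m{\left(Y \right)} = 0$ ($m{\left(Y \right)} = Y Y 0 = Y^{2} \cdot 0 = 0$)
$v{\left(L \right)} = 4 L$ ($v{\left(L \right)} = 2 \left(L + L\right) = 2 \cdot 2 L = 4 L$)
$\frac{m{\left(-14 \right)} - 43}{v{\left(C{\left(2,5 \right)} \right)} - 452} = \frac{0 - 43}{4 \cdot 0 - 452} = - \frac{43}{0 - 452} = - \frac{43}{-452} = \left(-43\right) \left(- \frac{1}{452}\right) = \frac{43}{452}$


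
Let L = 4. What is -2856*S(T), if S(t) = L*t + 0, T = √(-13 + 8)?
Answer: -11424*I*√5 ≈ -25545.0*I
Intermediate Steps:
T = I*√5 (T = √(-5) = I*√5 ≈ 2.2361*I)
S(t) = 4*t (S(t) = 4*t + 0 = 4*t)
-2856*S(T) = -11424*I*√5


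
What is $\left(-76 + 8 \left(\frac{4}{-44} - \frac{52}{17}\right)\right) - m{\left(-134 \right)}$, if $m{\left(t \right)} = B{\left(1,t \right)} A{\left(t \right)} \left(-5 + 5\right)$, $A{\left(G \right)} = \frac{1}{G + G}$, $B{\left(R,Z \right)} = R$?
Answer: $- \frac{18924}{187} \approx -101.2$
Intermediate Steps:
$A{\left(G \right)} = \frac{1}{2 G}$
$m{\left(t \right)} = 0$ ($m{\left(t \right)} = 1 \frac{1}{2 t} \left(-5 + 5\right) = \frac{1}{2 t} 0 = 0$)
$\left(-76 + 8 \left(\frac{4}{-44} - \frac{52}{17}\right)\right) - m{\left(-134 \right)} = \left(-76 + 8 \left(\frac{4}{-44} - \frac{52}{17}\right)\right) - 0 = \left(-76 + 8 \left(4 \left(- \frac{1}{44}\right) - \frac{52}{17}\right)\right) + 0 = \left(-76 + 8 \left(- \frac{1}{11} - \frac{52}{17}\right)\right) + 0 = \left(-76 + 8 \left(- \frac{589}{187}\right)\right) + 0 = \left(-76 - \frac{4712}{187}\right) + 0 = - \frac{18924}{187} + 0 = - \frac{18924}{187}$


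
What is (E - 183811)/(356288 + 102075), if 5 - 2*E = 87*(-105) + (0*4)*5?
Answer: -179241/458363 ≈ -0.39105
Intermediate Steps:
E = 4570 (E = 5/2 - (87*(-105) + (0*4)*5)/2 = 5/2 - (-9135 + 0*5)/2 = 5/2 - (-9135 + 0)/2 = 5/2 - ½*(-9135) = 5/2 + 9135/2 = 4570)
(E - 183811)/(356288 + 102075) = (4570 - 183811)/(356288 + 102075) = -179241/458363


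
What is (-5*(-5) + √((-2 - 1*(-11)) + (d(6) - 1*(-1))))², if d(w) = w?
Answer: 841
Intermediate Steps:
(-5*(-5) + √((-2 - 1*(-11)) + (d(6) - 1*(-1))))² = (-5*(-5) + √((-2 - 1*(-11)) + (6 - 1*(-1))))² = (25 + √((-2 + 11) + (6 + 1)))² = (25 + √(9 + 7))² = (25 + √16)² = (25 + 4)² = 29² = 841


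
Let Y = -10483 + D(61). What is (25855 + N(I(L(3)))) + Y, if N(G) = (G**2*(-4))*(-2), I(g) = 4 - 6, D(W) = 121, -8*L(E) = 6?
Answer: 15525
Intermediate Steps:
L(E) = -3/4 (L(E) = -1/8*6 = -3/4)
I(g) = -2
N(G) = 8*G**2 (N(G) = -4*G**2*(-2) = 8*G**2)
Y = -10362 (Y = -10483 + 121 = -10362)
(25855 + N(I(L(3)))) + Y = (25855 + 8*(-2)**2) - 10362 = (25855 + 8*4) - 10362 = (25855 + 32) - 10362 = 25887 - 10362 = 15525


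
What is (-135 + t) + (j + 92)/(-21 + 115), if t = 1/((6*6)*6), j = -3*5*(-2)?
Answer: -1357297/10152 ≈ -133.70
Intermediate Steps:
j = 30 (j = -15*(-2) = 30)
t = 1/216 (t = 1/(36*6) = 1/216 ≈ 0.0046296)
(-135 + t) + (j + 92)/(-21 + 115) = (-135 + 1/216) + (30 + 92)/(-21 + 115) = -29159/216 + 122/94 = -29159/216 + 122*(1/94) = -29159/216 + 61/47 = -1357297/10152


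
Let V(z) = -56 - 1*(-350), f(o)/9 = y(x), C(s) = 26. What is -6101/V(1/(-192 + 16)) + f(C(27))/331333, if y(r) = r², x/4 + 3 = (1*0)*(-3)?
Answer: -2021081609/97411902 ≈ -20.748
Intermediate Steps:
x = -12 (x = -12 + 4*((1*0)*(-3)) = -12 + 4*(0*(-3)) = -12 + 4*0 = -12 + 0 = -12)
f(o) = 1296 (f(o) = 9*(-12)² = 9*144 = 1296)
V(z) = 294 (V(z) = -56 + 350 = 294)
-6101/V(1/(-192 + 16)) + f(C(27))/331333 = -6101/294 + 1296/331333 = -2021081609/97411902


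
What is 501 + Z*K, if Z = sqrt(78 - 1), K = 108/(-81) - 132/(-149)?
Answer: 501 - 200*sqrt(77)/447 ≈ 497.07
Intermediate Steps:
K = -200/447 (K = 108*(-1/81) - 132*(-1/149) = -4/3 + 132/149 = -200/447 ≈ -0.44743)
Z = sqrt(77) ≈ 8.7750
501 + Z*K = 501 + sqrt(77)*(-200/447) = 501 - 200*sqrt(77)/447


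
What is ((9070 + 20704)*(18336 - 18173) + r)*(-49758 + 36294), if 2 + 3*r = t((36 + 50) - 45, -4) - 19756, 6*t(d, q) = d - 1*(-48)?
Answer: -65254365836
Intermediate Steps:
t(d, q) = 8 + d/6 (t(d, q) = (d - 1*(-48))/6 = (d + 48)/6 = (48 + d)/6 = 8 + d/6)
r = -118459/18 (r = -⅔ + ((8 + ((36 + 50) - 45)/6) - 19756)/3 = -⅔ + ((8 + (86 - 45)/6) - 19756)/3 = -⅔ + ((8 + (⅙)*41) - 19756)/3 = -⅔ + ((8 + 41/6) - 19756)/3 = -⅔ + (89/6 - 19756)/3 = -⅔ + (⅓)*(-118447/6) = -⅔ - 118447/18 = -118459/18 ≈ -6581.1)
((9070 + 20704)*(18336 - 18173) + r)*(-49758 + 36294) = ((9070 + 20704)*(18336 - 18173) - 118459/18)*(-49758 + 36294) = (29774*163 - 118459/18)*(-13464) = (4853162 - 118459/18)*(-13464) = (87238457/18)*(-13464) = -65254365836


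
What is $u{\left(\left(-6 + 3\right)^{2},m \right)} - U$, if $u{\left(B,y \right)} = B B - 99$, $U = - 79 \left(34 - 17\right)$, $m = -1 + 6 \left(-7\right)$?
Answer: $1325$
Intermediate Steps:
$m = -43$ ($m = -1 - 42 = -43$)
$U = -1343$ ($U = \left(-79\right) 17 = -1343$)
$u{\left(B,y \right)} = -99 + B^{2}$ ($u{\left(B,y \right)} = B^{2} - 99 = -99 + B^{2}$)
$u{\left(\left(-6 + 3\right)^{2},m \right)} - U = \left(-99 + \left(\left(-6 + 3\right)^{2}\right)^{2}\right) - -1343 = \left(-99 + \left(\left(-3\right)^{2}\right)^{2}\right) + 1343 = \left(-99 + 9^{2}\right) + 1343 = \left(-99 + 81\right) + 1343 = -18 + 1343 = 1325$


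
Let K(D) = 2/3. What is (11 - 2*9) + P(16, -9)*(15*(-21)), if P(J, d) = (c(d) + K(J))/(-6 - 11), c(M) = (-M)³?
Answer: 229726/17 ≈ 13513.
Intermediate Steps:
K(D) = ⅔ (K(D) = 2*(⅓) = ⅔)
c(M) = -M³
P(J, d) = -2/51 + d³/17 (P(J, d) = (-d³ + ⅔)/(-6 - 11) = (⅔ - d³)/(-17) = (⅔ - d³)*(-1/17) = -2/51 + d³/17)
(11 - 2*9) + P(16, -9)*(15*(-21)) = (11 - 2*9) + (-2/51 + (1/17)*(-9)³)*(15*(-21)) = (11 - 18) + (-2/51 + (1/17)*(-729))*(-315) = -7 + (-2/51 - 729/17)*(-315) = -7 - 2189/51*(-315) = -7 + 229845/17 = 229726/17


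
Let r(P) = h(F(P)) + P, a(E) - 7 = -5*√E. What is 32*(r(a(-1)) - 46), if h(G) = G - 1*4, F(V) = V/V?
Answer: -1344 - 160*I ≈ -1344.0 - 160.0*I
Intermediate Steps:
F(V) = 1
h(G) = -4 + G (h(G) = G - 4 = -4 + G)
a(E) = 7 - 5*√E
r(P) = -3 + P (r(P) = (-4 + 1) + P = -3 + P)
32*(r(a(-1)) - 46) = 32*((-3 + (7 - 5*I)) - 46) = 32*((4 - 5*I) - 46) = 32*(-42 - 5*I) = -1344 - 160*I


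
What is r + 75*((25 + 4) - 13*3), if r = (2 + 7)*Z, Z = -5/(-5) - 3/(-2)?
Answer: -1455/2 ≈ -727.50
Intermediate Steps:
Z = 5/2 (Z = -5*(-1/5) - 3*(-1/2) = 1 + 3/2 = 5/2 ≈ 2.5000)
r = 45/2 (r = (2 + 7)*(5/2) = 9*(5/2) = 45/2 ≈ 22.500)
r + 75*((25 + 4) - 13*3) = 45/2 + 75*((25 + 4) - 13*3) = 45/2 + 75*(29 - 39) = 45/2 + 75*(-10) = 45/2 - 750 = -1455/2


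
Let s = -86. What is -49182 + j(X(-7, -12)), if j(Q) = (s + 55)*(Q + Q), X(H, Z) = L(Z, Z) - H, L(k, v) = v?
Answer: -48872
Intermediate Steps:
X(H, Z) = Z - H
j(Q) = -62*Q (j(Q) = (-86 + 55)*(Q + Q) = -62*Q)
-49182 + j(X(-7, -12)) = -49182 - 62*(-12 - 1*(-7)) = -49182 - 62*(-12 + 7) = -49182 - 62*(-5) = -49182 + 310 = -48872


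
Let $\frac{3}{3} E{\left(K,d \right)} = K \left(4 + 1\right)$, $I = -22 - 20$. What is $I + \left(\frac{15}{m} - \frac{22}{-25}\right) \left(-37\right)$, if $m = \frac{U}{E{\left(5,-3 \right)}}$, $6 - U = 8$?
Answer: $\frac{343147}{50} \approx 6862.9$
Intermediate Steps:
$I = -42$
$U = -2$ ($U = 6 - 8 = -2$)
$E{\left(K,d \right)} = 5 K$ ($E{\left(K,d \right)} = K \left(4 + 1\right) = K 5 = 5 K$)
$m = - \frac{2}{25}$ ($m = - \frac{2}{5 \cdot 5} = - \frac{2}{25} \approx -0.08$)
$I + \left(\frac{15}{m} - \frac{22}{-25}\right) \left(-37\right) = -42 + \left(\frac{15}{- \frac{2}{25}} - \frac{22}{-25}\right) \left(-37\right) = -42 + \left(15 \left(- \frac{25}{2}\right) - - \frac{22}{25}\right) \left(-37\right) = -42 + \left(- \frac{375}{2} + \frac{22}{25}\right) \left(-37\right) = -42 - - \frac{345247}{50} = -42 + \frac{345247}{50} = \frac{343147}{50}$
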